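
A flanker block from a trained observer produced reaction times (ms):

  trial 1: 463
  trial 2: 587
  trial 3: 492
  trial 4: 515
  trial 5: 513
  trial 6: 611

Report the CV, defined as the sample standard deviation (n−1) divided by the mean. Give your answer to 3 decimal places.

n = 6, Σ = 3181, M = 530.1667
Σ(x−M)² = 16256.833; s = √(16256.833/5) = 57.0208
CV = 57.0208 / 530.1667 = 0.10755

0.108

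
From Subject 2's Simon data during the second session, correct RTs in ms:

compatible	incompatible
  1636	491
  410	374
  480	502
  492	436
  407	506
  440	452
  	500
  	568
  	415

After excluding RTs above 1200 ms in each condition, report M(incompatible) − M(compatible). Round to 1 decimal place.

compatible: exclude 1636
M(compatible) = 2229/5 = 445.800
M(incompatible) = 4244/9 = 471.556
Difference = 471.556 − 445.800 = 25.756 ms

25.8 ms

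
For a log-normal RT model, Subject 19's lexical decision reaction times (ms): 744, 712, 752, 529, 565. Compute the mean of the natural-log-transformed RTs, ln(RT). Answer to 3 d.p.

ln(RT): 6.6120, 6.5681, 6.6227, 6.2710, 6.3368
Σ ln(RT) = 32.4107
Mean = 32.4107/5 = 6.48213

6.482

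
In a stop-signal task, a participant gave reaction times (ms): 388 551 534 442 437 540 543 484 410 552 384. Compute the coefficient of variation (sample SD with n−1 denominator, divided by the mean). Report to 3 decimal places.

0.143

n = 11, Σ = 5265, M = 478.6364
Σ(x−M)² = 46578.545; s = √(46578.545/10) = 68.2485
CV = 68.2485 / 478.6364 = 0.14259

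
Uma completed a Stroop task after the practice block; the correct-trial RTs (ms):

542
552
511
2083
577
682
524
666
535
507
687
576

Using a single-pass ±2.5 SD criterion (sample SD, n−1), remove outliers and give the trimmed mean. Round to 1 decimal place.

578.1 ms

n = 12, ΣRT = 8442, M = 703.500
Σ(x−M)² = 2122735.00; s = √(2122735.00/11) = 439.290
Cutoffs: 703.500 ± 2.5·439.290 → [-394.7, 1801.7]
Outside: 2083 → excluded.
Retained (n=11): Σ = 6359, mean = 6359/11 = 578.091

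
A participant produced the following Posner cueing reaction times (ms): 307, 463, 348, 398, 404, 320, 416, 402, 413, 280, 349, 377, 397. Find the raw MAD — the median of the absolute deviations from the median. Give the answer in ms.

20 ms

Sorted: 280, 307, 320, 348, 349, 377, 397, 398, 402, 404, 413, 416, 463 → median = 397
|x − 397|: 90, 66, 49, 1, 7, 77, 19, 5, 16, 117, 48, 20, 0
Sorted deviations: 0, 1, 5, 7, 16, 19, 20, 48, 49, 66, 77, 90, 117 → MAD = 20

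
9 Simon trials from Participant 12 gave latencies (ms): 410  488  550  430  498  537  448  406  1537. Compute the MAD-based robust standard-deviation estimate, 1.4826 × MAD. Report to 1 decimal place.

Sorted: 406, 410, 430, 448, 488, 498, 537, 550, 1537 → median = 488
|x − 488| sorted: 0, 10, 40, 49, 58, 62, 78, 82, 1049 → MAD = 58
Robust SD ≈ 1.4826 × 58 = 85.991

86.0 ms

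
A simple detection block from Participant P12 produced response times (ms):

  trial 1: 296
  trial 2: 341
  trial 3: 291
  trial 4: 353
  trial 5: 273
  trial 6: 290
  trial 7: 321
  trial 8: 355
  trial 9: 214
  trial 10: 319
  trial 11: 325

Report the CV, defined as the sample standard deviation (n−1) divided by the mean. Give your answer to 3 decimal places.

n = 11, Σ = 3378, M = 307.0909
Σ(x−M)² = 16710.909; s = √(16710.909/10) = 40.8790
CV = 40.8790 / 307.0909 = 0.13312

0.133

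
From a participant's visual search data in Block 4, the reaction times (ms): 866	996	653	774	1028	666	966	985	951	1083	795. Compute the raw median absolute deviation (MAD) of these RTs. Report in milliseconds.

85 ms

Sorted: 653, 666, 774, 795, 866, 951, 966, 985, 996, 1028, 1083 → median = 951
|x − 951|: 85, 45, 298, 177, 77, 285, 15, 34, 0, 132, 156
Sorted deviations: 0, 15, 34, 45, 77, 85, 132, 156, 177, 285, 298 → MAD = 85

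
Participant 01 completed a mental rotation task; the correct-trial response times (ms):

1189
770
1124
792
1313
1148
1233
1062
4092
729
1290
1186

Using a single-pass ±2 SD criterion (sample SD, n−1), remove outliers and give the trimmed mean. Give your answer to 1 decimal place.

1076.0 ms

n = 12, ΣRT = 15928, M = 1327.333
Σ(x−M)² = 8792102.67; s = √(8792102.67/11) = 894.026
Cutoffs: 1327.333 ± 2·894.026 → [-460.7, 3115.4]
Outside: 4092 → excluded.
Retained (n=11): Σ = 11836, mean = 11836/11 = 1076.000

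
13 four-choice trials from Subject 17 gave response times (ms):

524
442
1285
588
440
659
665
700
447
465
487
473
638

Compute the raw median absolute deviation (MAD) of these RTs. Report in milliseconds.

82 ms

Sorted: 440, 442, 447, 465, 473, 487, 524, 588, 638, 659, 665, 700, 1285 → median = 524
|x − 524|: 0, 82, 761, 64, 84, 135, 141, 176, 77, 59, 37, 51, 114
Sorted deviations: 0, 37, 51, 59, 64, 77, 82, 84, 114, 135, 141, 176, 761 → MAD = 82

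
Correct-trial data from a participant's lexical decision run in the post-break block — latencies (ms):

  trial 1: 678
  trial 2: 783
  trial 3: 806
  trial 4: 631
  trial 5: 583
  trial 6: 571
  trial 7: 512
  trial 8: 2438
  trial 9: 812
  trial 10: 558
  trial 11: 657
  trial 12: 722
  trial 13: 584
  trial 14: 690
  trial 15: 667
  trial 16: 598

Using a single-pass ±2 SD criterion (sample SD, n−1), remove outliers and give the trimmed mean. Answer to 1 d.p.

656.8 ms

n = 16, ΣRT = 12290, M = 768.125
Σ(x−M)² = 3095521.75; s = √(3095521.75/15) = 454.278
Cutoffs: 768.125 ± 2·454.278 → [-140.4, 1676.7]
Outside: 2438 → excluded.
Retained (n=15): Σ = 9852, mean = 9852/15 = 656.800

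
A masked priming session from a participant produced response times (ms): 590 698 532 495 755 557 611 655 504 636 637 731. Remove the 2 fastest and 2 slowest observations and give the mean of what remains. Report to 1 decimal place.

614.5 ms

Sorted: 495, 504, 532, 557, 590, 611, 636, 637, 655, 698, 731, 755
Drop lowest 2 (495, 504) and highest 2 (731, 755)
Remaining (n=8): Σ = 4916, mean = 4916/8 = 614.500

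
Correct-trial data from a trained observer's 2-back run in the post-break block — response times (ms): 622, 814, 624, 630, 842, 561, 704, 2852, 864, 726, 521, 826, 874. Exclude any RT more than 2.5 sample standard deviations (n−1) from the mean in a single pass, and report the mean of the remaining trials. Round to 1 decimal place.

n = 13, ΣRT = 11460, M = 881.538
Σ(x−M)² = 4377695.23; s = √(4377695.23/12) = 603.993
Cutoffs: 881.538 ± 2.5·603.993 → [-628.4, 2391.5]
Outside: 2852 → excluded.
Retained (n=12): Σ = 8608, mean = 8608/12 = 717.333

717.3 ms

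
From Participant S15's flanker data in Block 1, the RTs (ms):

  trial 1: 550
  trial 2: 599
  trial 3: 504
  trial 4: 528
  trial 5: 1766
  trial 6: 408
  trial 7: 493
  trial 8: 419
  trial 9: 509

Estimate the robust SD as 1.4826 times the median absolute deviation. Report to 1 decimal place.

60.8 ms

Sorted: 408, 419, 493, 504, 509, 528, 550, 599, 1766 → median = 509
|x − 509| sorted: 0, 5, 16, 19, 41, 90, 90, 101, 1257 → MAD = 41
Robust SD ≈ 1.4826 × 41 = 60.787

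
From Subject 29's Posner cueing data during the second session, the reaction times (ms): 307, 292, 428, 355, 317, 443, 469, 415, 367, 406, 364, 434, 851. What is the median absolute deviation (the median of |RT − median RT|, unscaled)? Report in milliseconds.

42 ms

Sorted: 292, 307, 317, 355, 364, 367, 406, 415, 428, 434, 443, 469, 851 → median = 406
|x − 406|: 99, 114, 22, 51, 89, 37, 63, 9, 39, 0, 42, 28, 445
Sorted deviations: 0, 9, 22, 28, 37, 39, 42, 51, 63, 89, 99, 114, 445 → MAD = 42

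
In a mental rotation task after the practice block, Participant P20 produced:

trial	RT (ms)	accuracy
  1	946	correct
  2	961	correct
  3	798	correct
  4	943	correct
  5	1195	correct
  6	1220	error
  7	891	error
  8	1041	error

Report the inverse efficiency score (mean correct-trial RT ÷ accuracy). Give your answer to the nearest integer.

1550 ms

Correct trials (n=5): 946, 961, 798, 943, 1195
Mean correct RT = 4843/5 = 968.6000 ms
Proportion correct = 5/8
IES = 968.6000 / (5/8) = 1549.760 ms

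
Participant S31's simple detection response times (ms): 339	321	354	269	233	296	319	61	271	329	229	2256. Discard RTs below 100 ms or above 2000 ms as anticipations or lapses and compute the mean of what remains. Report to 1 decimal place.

296.0 ms

Excluded: 61, 2256
Retained (n=10): Σ = 2960
Mean = 2960/10 = 296.0000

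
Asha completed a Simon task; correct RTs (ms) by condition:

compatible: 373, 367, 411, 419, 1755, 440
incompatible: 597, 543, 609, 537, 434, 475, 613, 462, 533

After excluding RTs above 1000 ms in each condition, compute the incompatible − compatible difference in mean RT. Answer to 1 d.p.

compatible: exclude 1755
M(compatible) = 2010/5 = 402.000
M(incompatible) = 4803/9 = 533.667
Difference = 533.667 − 402.000 = 131.667 ms

131.7 ms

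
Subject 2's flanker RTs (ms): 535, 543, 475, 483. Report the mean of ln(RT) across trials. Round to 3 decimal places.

ln(RT): 6.2823, 6.2971, 6.1633, 6.1800
Σ ln(RT) = 24.9227
Mean = 24.9227/4 = 6.23068

6.231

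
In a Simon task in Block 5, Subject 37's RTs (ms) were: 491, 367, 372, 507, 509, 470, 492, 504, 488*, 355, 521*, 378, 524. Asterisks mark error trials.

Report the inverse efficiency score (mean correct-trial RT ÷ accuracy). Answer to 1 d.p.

533.9 ms

Correct trials (n=11): 491, 367, 372, 507, 509, 470, 492, 504, 355, 378, 524
Mean correct RT = 4969/11 = 451.7273 ms
Proportion correct = 11/13
IES = 451.7273 / (11/13) = 533.860 ms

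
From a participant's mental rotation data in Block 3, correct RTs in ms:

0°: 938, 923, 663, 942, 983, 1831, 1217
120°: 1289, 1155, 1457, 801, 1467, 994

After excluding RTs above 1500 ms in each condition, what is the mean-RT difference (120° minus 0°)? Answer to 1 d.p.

249.5 ms

0°: exclude 1831
M(0°) = 5666/6 = 944.333
M(120°) = 7163/6 = 1193.833
Difference = 1193.833 − 944.333 = 249.500 ms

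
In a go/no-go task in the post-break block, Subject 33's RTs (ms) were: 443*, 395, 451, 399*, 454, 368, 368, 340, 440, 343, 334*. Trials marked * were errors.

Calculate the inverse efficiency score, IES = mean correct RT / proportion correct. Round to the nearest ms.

Correct trials (n=8): 395, 451, 454, 368, 368, 340, 440, 343
Mean correct RT = 3159/8 = 394.8750 ms
Proportion correct = 8/11
IES = 394.8750 / (8/11) = 542.953 ms

543 ms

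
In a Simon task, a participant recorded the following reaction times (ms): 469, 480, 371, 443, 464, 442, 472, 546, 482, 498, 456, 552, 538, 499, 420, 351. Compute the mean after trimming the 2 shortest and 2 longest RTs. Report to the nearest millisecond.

472 ms

Sorted: 351, 371, 420, 442, 443, 456, 464, 469, 472, 480, 482, 498, 499, 538, 546, 552
Drop lowest 2 (351, 371) and highest 2 (546, 552)
Remaining (n=12): Σ = 5663, mean = 5663/12 = 471.917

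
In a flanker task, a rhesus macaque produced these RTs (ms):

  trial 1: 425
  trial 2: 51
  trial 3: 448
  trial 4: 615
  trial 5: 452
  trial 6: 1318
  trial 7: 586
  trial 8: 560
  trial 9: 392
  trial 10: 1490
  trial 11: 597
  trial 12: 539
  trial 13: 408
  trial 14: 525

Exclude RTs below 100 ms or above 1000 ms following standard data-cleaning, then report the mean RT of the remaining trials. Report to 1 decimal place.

504.3 ms

Excluded: 51, 1318, 1490
Retained (n=11): Σ = 5547
Mean = 5547/11 = 504.2727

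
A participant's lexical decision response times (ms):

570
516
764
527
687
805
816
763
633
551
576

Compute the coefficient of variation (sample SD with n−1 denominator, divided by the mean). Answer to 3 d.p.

n = 11, Σ = 7208, M = 655.2727
Σ(x−M)² = 133460.182; s = √(133460.182/10) = 115.5250
CV = 115.5250 / 655.2727 = 0.17630

0.176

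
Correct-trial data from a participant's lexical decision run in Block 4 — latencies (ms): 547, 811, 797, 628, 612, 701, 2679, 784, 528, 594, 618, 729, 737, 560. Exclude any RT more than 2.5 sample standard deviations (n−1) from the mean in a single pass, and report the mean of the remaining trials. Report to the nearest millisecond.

n = 14, ΣRT = 11325, M = 808.929
Σ(x−M)² = 3884802.93; s = √(3884802.93/13) = 546.654
Cutoffs: 808.929 ± 2.5·546.654 → [-557.7, 2175.6]
Outside: 2679 → excluded.
Retained (n=13): Σ = 8646, mean = 8646/13 = 665.077

665 ms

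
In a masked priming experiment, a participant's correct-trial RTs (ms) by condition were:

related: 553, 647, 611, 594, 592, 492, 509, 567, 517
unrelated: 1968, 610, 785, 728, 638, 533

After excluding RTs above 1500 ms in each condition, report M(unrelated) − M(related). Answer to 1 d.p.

unrelated: exclude 1968
M(related) = 5082/9 = 564.667
M(unrelated) = 3294/5 = 658.800
Difference = 658.800 − 564.667 = 94.133 ms

94.1 ms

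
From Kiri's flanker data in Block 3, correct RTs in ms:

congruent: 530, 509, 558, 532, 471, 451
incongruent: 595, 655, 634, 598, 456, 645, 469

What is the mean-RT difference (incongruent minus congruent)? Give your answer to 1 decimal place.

M(congruent) = 3051/6 = 508.500
M(incongruent) = 4052/7 = 578.857
Difference = 578.857 − 508.500 = 70.357 ms

70.4 ms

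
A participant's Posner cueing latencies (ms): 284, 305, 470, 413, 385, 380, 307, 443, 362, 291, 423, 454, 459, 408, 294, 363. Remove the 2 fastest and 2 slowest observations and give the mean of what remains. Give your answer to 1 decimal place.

Sorted: 284, 291, 294, 305, 307, 362, 363, 380, 385, 408, 413, 423, 443, 454, 459, 470
Drop lowest 2 (284, 291) and highest 2 (459, 470)
Remaining (n=12): Σ = 4537, mean = 4537/12 = 378.083

378.1 ms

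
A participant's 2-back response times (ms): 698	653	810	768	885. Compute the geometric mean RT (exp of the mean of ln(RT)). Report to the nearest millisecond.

ln(RT): 6.5482, 6.4816, 6.6970, 6.6438, 6.7856
Mean ln(RT) = 33.1562/5 = 6.63124
Geometric mean = exp(6.63124) = 758.42 ms

758 ms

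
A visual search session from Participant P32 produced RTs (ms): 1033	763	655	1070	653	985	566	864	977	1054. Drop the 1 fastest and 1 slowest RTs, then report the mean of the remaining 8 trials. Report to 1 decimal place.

873.0 ms

Sorted: 566, 653, 655, 763, 864, 977, 985, 1033, 1054, 1070
Drop lowest 1 (566) and highest 1 (1070)
Remaining (n=8): Σ = 6984, mean = 6984/8 = 873.000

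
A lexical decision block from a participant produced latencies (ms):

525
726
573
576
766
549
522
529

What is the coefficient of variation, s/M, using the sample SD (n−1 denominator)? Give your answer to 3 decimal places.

0.160

n = 8, Σ = 4766, M = 595.7500
Σ(x−M)² = 63943.500; s = √(63943.500/7) = 95.5761
CV = 95.5761 / 595.7500 = 0.16043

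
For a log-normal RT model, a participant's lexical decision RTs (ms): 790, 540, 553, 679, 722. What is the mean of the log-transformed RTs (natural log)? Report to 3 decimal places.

ln(RT): 6.6720, 6.2916, 6.3154, 6.5206, 6.5820
Σ ln(RT) = 32.3816
Mean = 32.3816/5 = 6.47632

6.476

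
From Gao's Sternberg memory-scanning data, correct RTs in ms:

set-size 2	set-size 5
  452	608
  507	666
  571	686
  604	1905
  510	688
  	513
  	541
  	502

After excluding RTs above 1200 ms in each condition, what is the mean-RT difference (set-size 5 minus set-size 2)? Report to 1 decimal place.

set-size 5: exclude 1905
M(set-size 2) = 2644/5 = 528.800
M(set-size 5) = 4204/7 = 600.571
Difference = 600.571 − 528.800 = 71.771 ms

71.8 ms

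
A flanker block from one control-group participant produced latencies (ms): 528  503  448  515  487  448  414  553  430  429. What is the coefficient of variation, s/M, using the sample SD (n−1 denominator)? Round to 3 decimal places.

0.101

n = 10, Σ = 4755, M = 475.5000
Σ(x−M)² = 20738.500; s = √(20738.500/9) = 48.0029
CV = 48.0029 / 475.5000 = 0.10095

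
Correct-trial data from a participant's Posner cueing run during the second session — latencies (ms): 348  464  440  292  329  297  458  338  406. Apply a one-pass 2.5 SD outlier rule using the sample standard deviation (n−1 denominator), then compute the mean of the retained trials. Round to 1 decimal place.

n = 9, ΣRT = 3372, M = 374.667
Σ(x−M)² = 37182.00; s = √(37182.00/8) = 68.174
Cutoffs: 374.667 ± 2.5·68.174 → [204.2, 545.1]
No RTs fall outside the cutoffs; all 9 retained. Mean = 3372/9 = 374.667

374.7 ms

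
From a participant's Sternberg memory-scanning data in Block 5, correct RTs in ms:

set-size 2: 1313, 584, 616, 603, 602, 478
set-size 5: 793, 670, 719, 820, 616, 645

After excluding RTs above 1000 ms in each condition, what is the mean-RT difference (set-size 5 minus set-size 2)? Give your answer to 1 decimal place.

set-size 2: exclude 1313
M(set-size 2) = 2883/5 = 576.600
M(set-size 5) = 4263/6 = 710.500
Difference = 710.500 − 576.600 = 133.900 ms

133.9 ms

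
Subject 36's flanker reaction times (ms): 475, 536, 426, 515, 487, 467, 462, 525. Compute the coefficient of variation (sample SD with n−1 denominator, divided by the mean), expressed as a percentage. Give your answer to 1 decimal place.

n = 8, Σ = 3893, M = 486.6250
Σ(x−M)² = 9517.875; s = √(9517.875/7) = 36.8741
CV = 36.8741 / 486.6250 = 0.07578 = 7.578%

7.6%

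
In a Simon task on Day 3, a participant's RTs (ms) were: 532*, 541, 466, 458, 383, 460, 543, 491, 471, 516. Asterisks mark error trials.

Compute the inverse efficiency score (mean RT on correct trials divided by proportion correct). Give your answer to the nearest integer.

534 ms

Correct trials (n=9): 541, 466, 458, 383, 460, 543, 491, 471, 516
Mean correct RT = 4329/9 = 481.0000 ms
Proportion correct = 9/10
IES = 481.0000 / (9/10) = 534.444 ms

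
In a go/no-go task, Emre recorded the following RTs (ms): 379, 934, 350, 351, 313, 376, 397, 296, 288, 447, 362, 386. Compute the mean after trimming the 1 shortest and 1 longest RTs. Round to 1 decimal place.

365.7 ms

Sorted: 288, 296, 313, 350, 351, 362, 376, 379, 386, 397, 447, 934
Drop lowest 1 (288) and highest 1 (934)
Remaining (n=10): Σ = 3657, mean = 3657/10 = 365.700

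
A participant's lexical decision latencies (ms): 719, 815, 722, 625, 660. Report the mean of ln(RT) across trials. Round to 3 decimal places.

6.559

ln(RT): 6.5779, 6.7032, 6.5820, 6.4378, 6.4922
Σ ln(RT) = 32.7931
Mean = 32.7931/5 = 6.55861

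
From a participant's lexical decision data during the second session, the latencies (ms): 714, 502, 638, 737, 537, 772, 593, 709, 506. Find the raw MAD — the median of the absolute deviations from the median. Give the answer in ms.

99 ms

Sorted: 502, 506, 537, 593, 638, 709, 714, 737, 772 → median = 638
|x − 638|: 76, 136, 0, 99, 101, 134, 45, 71, 132
Sorted deviations: 0, 45, 71, 76, 99, 101, 132, 134, 136 → MAD = 99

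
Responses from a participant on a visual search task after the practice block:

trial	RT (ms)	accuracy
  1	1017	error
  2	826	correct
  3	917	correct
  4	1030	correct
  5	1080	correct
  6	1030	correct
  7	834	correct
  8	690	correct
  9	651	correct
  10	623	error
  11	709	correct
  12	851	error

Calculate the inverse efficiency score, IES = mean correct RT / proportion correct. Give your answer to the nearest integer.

1151 ms

Correct trials (n=9): 826, 917, 1030, 1080, 1030, 834, 690, 651, 709
Mean correct RT = 7767/9 = 863.0000 ms
Proportion correct = 9/12
IES = 863.0000 / (9/12) = 1150.667 ms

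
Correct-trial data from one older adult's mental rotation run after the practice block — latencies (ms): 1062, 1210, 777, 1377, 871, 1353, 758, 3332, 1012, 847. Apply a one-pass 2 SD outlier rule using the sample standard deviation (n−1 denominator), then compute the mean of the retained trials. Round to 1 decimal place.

1029.7 ms

n = 10, ΣRT = 12599, M = 1259.900
Σ(x−M)² = 5225912.90; s = √(5225912.90/9) = 762.009
Cutoffs: 1259.900 ± 2·762.009 → [-264.1, 2783.9]
Outside: 3332 → excluded.
Retained (n=9): Σ = 9267, mean = 9267/9 = 1029.667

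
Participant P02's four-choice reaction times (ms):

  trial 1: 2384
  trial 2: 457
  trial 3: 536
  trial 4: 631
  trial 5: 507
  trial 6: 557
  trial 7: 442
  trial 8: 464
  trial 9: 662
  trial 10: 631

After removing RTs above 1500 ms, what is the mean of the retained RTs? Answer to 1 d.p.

543.0 ms

Excluded: 2384
Retained (n=9): Σ = 4887
Mean = 4887/9 = 543.0000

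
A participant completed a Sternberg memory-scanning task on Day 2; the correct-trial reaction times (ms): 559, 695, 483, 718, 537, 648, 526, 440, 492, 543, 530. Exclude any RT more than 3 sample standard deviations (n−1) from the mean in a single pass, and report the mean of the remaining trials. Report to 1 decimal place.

n = 11, ΣRT = 6171, M = 561.000
Σ(x−M)² = 78750.00; s = √(78750.00/10) = 88.741
Cutoffs: 561.000 ± 3·88.741 → [294.8, 827.2]
No RTs fall outside the cutoffs; all 11 retained. Mean = 6171/11 = 561.000

561.0 ms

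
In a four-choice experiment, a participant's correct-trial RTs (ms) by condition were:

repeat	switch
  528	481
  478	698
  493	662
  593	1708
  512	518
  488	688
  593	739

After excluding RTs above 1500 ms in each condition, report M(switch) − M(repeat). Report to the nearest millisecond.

switch: exclude 1708
M(repeat) = 3685/7 = 526.429
M(switch) = 3786/6 = 631.000
Difference = 631.000 − 526.429 = 104.571 ms

105 ms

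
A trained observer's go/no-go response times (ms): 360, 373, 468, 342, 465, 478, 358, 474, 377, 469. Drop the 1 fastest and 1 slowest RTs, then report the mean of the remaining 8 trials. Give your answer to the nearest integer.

Sorted: 342, 358, 360, 373, 377, 465, 468, 469, 474, 478
Drop lowest 1 (342) and highest 1 (478)
Remaining (n=8): Σ = 3344, mean = 3344/8 = 418.000

418 ms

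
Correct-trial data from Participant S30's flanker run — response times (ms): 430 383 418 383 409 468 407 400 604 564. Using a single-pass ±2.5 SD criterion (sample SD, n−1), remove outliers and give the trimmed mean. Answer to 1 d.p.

n = 10, ΣRT = 4466, M = 446.600
Σ(x−M)² = 53352.40; s = √(53352.40/9) = 76.994
Cutoffs: 446.600 ± 2.5·76.994 → [254.1, 639.1]
No RTs fall outside the cutoffs; all 10 retained. Mean = 4466/10 = 446.600

446.6 ms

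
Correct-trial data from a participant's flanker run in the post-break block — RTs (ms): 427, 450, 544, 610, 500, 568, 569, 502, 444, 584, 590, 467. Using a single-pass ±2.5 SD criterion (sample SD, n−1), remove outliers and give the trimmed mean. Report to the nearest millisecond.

521 ms

n = 12, ΣRT = 6255, M = 521.250
Σ(x−M)² = 45216.25; s = √(45216.25/11) = 64.114
Cutoffs: 521.250 ± 2.5·64.114 → [361.0, 681.5]
No RTs fall outside the cutoffs; all 12 retained. Mean = 6255/12 = 521.250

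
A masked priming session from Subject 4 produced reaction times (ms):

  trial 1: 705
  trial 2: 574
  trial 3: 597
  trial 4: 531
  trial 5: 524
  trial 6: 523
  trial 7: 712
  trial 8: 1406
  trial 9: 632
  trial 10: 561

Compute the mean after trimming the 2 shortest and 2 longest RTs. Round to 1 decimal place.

Sorted: 523, 524, 531, 561, 574, 597, 632, 705, 712, 1406
Drop lowest 2 (523, 524) and highest 2 (712, 1406)
Remaining (n=6): Σ = 3600, mean = 3600/6 = 600.000

600.0 ms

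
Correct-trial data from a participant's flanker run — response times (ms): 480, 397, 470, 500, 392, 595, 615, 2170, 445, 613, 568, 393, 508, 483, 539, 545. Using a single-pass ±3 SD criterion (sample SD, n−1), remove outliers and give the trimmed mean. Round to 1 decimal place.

n = 16, ΣRT = 9713, M = 607.062
Σ(x−M)² = 2687090.94; s = √(2687090.94/15) = 423.249
Cutoffs: 607.062 ± 3·423.249 → [-662.7, 1876.8]
Outside: 2170 → excluded.
Retained (n=15): Σ = 7543, mean = 7543/15 = 502.867

502.9 ms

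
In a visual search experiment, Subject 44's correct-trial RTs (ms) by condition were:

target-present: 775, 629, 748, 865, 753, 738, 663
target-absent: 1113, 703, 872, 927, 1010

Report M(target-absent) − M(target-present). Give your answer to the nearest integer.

M(target-present) = 5171/7 = 738.714
M(target-absent) = 4625/5 = 925.000
Difference = 925.000 − 738.714 = 186.286 ms

186 ms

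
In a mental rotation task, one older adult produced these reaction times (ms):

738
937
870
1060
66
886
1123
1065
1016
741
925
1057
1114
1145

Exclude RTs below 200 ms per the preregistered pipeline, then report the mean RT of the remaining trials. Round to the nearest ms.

975 ms

Excluded: 66
Retained (n=13): Σ = 12677
Mean = 12677/13 = 975.1538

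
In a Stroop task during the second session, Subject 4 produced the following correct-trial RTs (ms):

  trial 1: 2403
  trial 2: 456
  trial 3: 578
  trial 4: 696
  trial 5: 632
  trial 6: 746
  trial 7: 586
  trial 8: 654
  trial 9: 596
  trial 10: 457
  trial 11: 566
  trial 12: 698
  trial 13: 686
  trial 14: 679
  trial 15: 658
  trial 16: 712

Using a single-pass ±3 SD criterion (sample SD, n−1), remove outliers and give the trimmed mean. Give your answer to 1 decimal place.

n = 16, ΣRT = 11803, M = 737.688
Σ(x−M)² = 3064141.44; s = √(3064141.44/15) = 451.969
Cutoffs: 737.688 ± 3·451.969 → [-618.2, 2093.6]
Outside: 2403 → excluded.
Retained (n=15): Σ = 9400, mean = 9400/15 = 626.667

626.7 ms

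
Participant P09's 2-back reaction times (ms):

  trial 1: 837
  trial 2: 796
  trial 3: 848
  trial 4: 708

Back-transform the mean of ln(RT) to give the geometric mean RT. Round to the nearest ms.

ln(RT): 6.7298, 6.6796, 6.7429, 6.5624
Mean ln(RT) = 26.7147/4 = 6.67869
Geometric mean = exp(6.67869) = 795.27 ms

795 ms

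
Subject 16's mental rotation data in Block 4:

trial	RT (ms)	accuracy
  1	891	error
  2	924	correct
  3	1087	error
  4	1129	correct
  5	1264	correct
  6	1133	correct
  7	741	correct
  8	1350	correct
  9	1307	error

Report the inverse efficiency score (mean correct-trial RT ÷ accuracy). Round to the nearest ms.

Correct trials (n=6): 924, 1129, 1264, 1133, 741, 1350
Mean correct RT = 6541/6 = 1090.1667 ms
Proportion correct = 6/9
IES = 1090.1667 / (6/9) = 1635.250 ms

1635 ms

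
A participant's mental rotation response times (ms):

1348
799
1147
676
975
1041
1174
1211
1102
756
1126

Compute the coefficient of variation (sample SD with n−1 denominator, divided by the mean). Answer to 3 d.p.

n = 11, Σ = 11355, M = 1032.2727
Σ(x−M)² = 439552.182; s = √(439552.182/10) = 209.6550
CV = 209.6550 / 1032.2727 = 0.20310

0.203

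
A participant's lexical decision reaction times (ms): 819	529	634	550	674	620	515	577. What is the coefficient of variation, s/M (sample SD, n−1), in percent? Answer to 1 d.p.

n = 8, Σ = 4918, M = 614.7500
Σ(x−M)² = 68547.500; s = √(68547.500/7) = 98.9571
CV = 98.9571 / 614.7500 = 0.16097 = 16.097%

16.1%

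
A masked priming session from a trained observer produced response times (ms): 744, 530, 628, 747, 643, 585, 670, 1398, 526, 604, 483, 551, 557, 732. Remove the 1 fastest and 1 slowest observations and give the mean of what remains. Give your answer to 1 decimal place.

626.4 ms

Sorted: 483, 526, 530, 551, 557, 585, 604, 628, 643, 670, 732, 744, 747, 1398
Drop lowest 1 (483) and highest 1 (1398)
Remaining (n=12): Σ = 7517, mean = 7517/12 = 626.417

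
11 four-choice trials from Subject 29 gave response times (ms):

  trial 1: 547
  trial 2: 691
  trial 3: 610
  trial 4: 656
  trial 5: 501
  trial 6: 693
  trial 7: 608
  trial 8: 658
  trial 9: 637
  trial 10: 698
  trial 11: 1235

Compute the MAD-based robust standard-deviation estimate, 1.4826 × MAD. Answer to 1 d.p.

Sorted: 501, 547, 608, 610, 637, 656, 658, 691, 693, 698, 1235 → median = 656
|x − 656| sorted: 0, 2, 19, 35, 37, 42, 46, 48, 109, 155, 579 → MAD = 42
Robust SD ≈ 1.4826 × 42 = 62.269

62.3 ms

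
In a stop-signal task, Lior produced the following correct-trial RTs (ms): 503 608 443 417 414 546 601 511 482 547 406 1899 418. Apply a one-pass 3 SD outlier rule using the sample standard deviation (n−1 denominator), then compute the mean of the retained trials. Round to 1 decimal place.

n = 13, ΣRT = 7795, M = 599.615
Σ(x−M)² = 1887937.08; s = √(1887937.08/12) = 396.646
Cutoffs: 599.615 ± 3·396.646 → [-590.3, 1789.6]
Outside: 1899 → excluded.
Retained (n=12): Σ = 5896, mean = 5896/12 = 491.333

491.3 ms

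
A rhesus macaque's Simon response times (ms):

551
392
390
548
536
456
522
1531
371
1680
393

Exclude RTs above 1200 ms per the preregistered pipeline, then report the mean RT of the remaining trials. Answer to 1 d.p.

Excluded: 1531, 1680
Retained (n=9): Σ = 4159
Mean = 4159/9 = 462.1111

462.1 ms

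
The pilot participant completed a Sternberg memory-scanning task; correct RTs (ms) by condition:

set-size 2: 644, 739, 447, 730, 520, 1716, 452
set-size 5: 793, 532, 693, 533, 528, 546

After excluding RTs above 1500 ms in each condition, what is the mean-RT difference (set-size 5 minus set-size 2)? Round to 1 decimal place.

set-size 2: exclude 1716
M(set-size 2) = 3532/6 = 588.667
M(set-size 5) = 3625/6 = 604.167
Difference = 604.167 − 588.667 = 15.500 ms

15.5 ms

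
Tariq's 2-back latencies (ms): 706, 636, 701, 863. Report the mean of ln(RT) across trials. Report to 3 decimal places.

6.582

ln(RT): 6.5596, 6.4552, 6.5525, 6.7604
Σ ln(RT) = 26.3277
Mean = 26.3277/4 = 6.58193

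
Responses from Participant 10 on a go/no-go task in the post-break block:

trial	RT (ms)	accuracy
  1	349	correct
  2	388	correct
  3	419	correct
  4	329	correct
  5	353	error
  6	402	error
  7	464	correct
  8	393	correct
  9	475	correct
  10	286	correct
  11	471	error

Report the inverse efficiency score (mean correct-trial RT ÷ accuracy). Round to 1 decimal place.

533.3 ms

Correct trials (n=8): 349, 388, 419, 329, 464, 393, 475, 286
Mean correct RT = 3103/8 = 387.8750 ms
Proportion correct = 8/11
IES = 387.8750 / (8/11) = 533.328 ms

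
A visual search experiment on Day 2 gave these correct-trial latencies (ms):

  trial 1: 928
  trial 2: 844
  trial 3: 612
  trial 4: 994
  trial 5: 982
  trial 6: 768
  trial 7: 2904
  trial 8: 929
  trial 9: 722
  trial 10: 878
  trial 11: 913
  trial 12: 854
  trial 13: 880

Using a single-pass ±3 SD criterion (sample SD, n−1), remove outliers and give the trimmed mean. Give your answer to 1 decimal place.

858.7 ms

n = 13, ΣRT = 13208, M = 1016.000
Σ(x−M)² = 3996630.00; s = √(3996630.00/12) = 577.107
Cutoffs: 1016.000 ± 3·577.107 → [-715.3, 2747.3]
Outside: 2904 → excluded.
Retained (n=12): Σ = 10304, mean = 10304/12 = 858.667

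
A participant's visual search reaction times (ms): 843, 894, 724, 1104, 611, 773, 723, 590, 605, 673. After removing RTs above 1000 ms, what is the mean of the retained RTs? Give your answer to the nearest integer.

715 ms

Excluded: 1104
Retained (n=9): Σ = 6436
Mean = 6436/9 = 715.1111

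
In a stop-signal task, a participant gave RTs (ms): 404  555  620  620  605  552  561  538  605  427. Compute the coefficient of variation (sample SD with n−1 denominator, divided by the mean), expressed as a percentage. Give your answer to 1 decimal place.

n = 10, Σ = 5487, M = 548.7000
Σ(x−M)² = 52572.100; s = √(52572.100/9) = 76.4287
CV = 76.4287 / 548.7000 = 0.13929 = 13.929%

13.9%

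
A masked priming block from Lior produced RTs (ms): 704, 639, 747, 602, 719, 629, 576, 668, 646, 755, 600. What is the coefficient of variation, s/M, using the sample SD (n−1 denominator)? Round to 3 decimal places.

0.093

n = 11, Σ = 7285, M = 662.2727
Σ(x−M)² = 37636.182; s = √(37636.182/10) = 61.3483
CV = 61.3483 / 662.2727 = 0.09263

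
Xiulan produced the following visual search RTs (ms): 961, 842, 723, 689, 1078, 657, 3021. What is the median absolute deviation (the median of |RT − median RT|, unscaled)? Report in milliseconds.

Sorted: 657, 689, 723, 842, 961, 1078, 3021 → median = 842
|x − 842|: 119, 0, 119, 153, 236, 185, 2179
Sorted deviations: 0, 119, 119, 153, 185, 236, 2179 → MAD = 153

153 ms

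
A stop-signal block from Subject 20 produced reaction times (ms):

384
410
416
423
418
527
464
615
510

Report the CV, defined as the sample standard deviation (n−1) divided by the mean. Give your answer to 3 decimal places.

n = 9, Σ = 4167, M = 463.0000
Σ(x−M)² = 44294.000; s = √(44294.000/8) = 74.4093
CV = 74.4093 / 463.0000 = 0.16071

0.161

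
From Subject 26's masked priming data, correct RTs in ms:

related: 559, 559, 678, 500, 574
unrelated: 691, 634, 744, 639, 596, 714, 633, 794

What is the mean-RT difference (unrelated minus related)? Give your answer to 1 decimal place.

M(related) = 2870/5 = 574.000
M(unrelated) = 5445/8 = 680.625
Difference = 680.625 − 574.000 = 106.625 ms

106.6 ms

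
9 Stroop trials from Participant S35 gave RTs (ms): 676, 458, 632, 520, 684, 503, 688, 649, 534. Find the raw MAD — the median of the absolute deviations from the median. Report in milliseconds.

56 ms

Sorted: 458, 503, 520, 534, 632, 649, 676, 684, 688 → median = 632
|x − 632|: 44, 174, 0, 112, 52, 129, 56, 17, 98
Sorted deviations: 0, 17, 44, 52, 56, 98, 112, 129, 174 → MAD = 56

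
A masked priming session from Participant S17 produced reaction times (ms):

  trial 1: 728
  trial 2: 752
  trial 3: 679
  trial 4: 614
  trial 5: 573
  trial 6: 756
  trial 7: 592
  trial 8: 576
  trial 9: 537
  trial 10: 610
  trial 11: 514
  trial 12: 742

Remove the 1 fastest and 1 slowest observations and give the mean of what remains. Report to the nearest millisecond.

640 ms

Sorted: 514, 537, 573, 576, 592, 610, 614, 679, 728, 742, 752, 756
Drop lowest 1 (514) and highest 1 (756)
Remaining (n=10): Σ = 6403, mean = 6403/10 = 640.300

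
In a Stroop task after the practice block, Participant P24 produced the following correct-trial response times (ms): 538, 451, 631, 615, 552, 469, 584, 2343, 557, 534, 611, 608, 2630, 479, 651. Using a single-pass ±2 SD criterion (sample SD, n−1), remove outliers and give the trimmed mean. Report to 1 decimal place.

n = 15, ΣRT = 12253, M = 816.867
Σ(x−M)² = 6524065.73; s = √(6524065.73/14) = 682.645
Cutoffs: 816.867 ± 2·682.645 → [-548.4, 2182.2]
Outside: 2343, 2630 → excluded.
Retained (n=13): Σ = 7280, mean = 7280/13 = 560.000

560.0 ms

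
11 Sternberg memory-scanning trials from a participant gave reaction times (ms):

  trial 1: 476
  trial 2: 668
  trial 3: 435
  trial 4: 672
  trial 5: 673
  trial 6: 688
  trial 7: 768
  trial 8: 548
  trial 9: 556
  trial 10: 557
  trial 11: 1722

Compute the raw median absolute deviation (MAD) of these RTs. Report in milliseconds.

Sorted: 435, 476, 548, 556, 557, 668, 672, 673, 688, 768, 1722 → median = 668
|x − 668|: 192, 0, 233, 4, 5, 20, 100, 120, 112, 111, 1054
Sorted deviations: 0, 4, 5, 20, 100, 111, 112, 120, 192, 233, 1054 → MAD = 111

111 ms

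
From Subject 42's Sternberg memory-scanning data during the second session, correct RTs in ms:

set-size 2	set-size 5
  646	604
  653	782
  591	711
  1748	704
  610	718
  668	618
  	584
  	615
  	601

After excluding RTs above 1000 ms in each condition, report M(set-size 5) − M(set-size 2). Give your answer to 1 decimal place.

26.1 ms

set-size 2: exclude 1748
M(set-size 2) = 3168/5 = 633.600
M(set-size 5) = 5937/9 = 659.667
Difference = 659.667 − 633.600 = 26.067 ms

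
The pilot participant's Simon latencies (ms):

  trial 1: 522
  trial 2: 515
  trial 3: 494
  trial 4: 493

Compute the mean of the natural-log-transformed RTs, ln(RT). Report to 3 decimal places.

ln(RT): 6.2577, 6.2442, 6.2025, 6.2005
Σ ln(RT) = 24.9049
Mean = 24.9049/4 = 6.22622

6.226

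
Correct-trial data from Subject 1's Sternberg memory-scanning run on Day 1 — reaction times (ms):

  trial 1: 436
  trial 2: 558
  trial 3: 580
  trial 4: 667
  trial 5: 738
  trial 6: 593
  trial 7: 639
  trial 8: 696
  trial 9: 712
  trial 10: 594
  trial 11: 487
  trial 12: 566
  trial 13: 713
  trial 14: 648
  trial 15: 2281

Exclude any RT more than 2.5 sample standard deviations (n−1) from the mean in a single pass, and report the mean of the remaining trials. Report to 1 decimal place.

616.2 ms

n = 15, ΣRT = 10908, M = 727.200
Σ(x−M)² = 2688020.40; s = √(2688020.40/14) = 438.180
Cutoffs: 727.200 ± 2.5·438.180 → [-368.2, 1822.6]
Outside: 2281 → excluded.
Retained (n=14): Σ = 8627, mean = 8627/14 = 616.214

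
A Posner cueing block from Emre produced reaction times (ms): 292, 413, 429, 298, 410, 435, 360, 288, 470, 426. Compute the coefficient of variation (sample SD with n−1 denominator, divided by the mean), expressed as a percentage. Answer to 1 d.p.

17.6%

n = 10, Σ = 3821, M = 382.1000
Σ(x−M)² = 40918.900; s = √(40918.900/9) = 67.4281
CV = 67.4281 / 382.1000 = 0.17647 = 17.647%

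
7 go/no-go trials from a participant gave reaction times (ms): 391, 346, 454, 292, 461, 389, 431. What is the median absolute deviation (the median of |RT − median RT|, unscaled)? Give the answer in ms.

Sorted: 292, 346, 389, 391, 431, 454, 461 → median = 391
|x − 391|: 0, 45, 63, 99, 70, 2, 40
Sorted deviations: 0, 2, 40, 45, 63, 70, 99 → MAD = 45

45 ms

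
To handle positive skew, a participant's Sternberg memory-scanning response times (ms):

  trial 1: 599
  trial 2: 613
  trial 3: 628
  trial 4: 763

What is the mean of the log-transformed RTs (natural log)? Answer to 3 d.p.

ln(RT): 6.3953, 6.4184, 6.4425, 6.6373
Σ ln(RT) = 25.8934
Mean = 25.8934/4 = 6.47336

6.473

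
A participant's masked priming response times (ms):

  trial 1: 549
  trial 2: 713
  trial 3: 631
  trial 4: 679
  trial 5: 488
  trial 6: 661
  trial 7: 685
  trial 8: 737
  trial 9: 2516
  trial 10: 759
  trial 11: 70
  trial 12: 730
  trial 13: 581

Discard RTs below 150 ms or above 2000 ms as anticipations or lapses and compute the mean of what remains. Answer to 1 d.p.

655.7 ms

Excluded: 70, 2516
Retained (n=11): Σ = 7213
Mean = 7213/11 = 655.7273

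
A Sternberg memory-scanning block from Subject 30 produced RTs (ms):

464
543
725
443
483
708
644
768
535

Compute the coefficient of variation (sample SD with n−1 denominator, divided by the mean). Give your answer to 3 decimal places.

0.208

n = 9, Σ = 5313, M = 590.3333
Σ(x−M)² = 120916.000; s = √(120916.000/8) = 122.9410
CV = 122.9410 / 590.3333 = 0.20826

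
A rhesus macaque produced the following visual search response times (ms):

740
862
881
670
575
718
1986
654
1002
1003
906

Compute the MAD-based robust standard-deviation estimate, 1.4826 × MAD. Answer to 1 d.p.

209.0 ms

Sorted: 575, 654, 670, 718, 740, 862, 881, 906, 1002, 1003, 1986 → median = 862
|x − 862| sorted: 0, 19, 44, 122, 140, 141, 144, 192, 208, 287, 1124 → MAD = 141
Robust SD ≈ 1.4826 × 141 = 209.047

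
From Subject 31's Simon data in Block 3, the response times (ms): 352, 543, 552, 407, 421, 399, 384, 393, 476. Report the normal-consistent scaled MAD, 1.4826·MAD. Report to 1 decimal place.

Sorted: 352, 384, 393, 399, 407, 421, 476, 543, 552 → median = 407
|x − 407| sorted: 0, 8, 14, 14, 23, 55, 69, 136, 145 → MAD = 23
Robust SD ≈ 1.4826 × 23 = 34.100

34.1 ms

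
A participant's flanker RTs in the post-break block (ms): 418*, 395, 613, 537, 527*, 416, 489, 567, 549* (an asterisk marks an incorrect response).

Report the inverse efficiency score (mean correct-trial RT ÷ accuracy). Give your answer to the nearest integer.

Correct trials (n=6): 395, 613, 537, 416, 489, 567
Mean correct RT = 3017/6 = 502.8333 ms
Proportion correct = 6/9
IES = 502.8333 / (6/9) = 754.250 ms

754 ms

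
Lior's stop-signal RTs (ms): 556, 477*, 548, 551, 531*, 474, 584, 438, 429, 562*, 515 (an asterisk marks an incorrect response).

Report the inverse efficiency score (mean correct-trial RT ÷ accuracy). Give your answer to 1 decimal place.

Correct trials (n=8): 556, 548, 551, 474, 584, 438, 429, 515
Mean correct RT = 4095/8 = 511.8750 ms
Proportion correct = 8/11
IES = 511.8750 / (8/11) = 703.828 ms

703.8 ms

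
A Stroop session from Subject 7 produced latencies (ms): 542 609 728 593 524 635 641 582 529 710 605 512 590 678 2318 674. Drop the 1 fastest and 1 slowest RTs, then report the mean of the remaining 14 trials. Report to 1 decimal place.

Sorted: 512, 524, 529, 542, 582, 590, 593, 605, 609, 635, 641, 674, 678, 710, 728, 2318
Drop lowest 1 (512) and highest 1 (2318)
Remaining (n=14): Σ = 8640, mean = 8640/14 = 617.143

617.1 ms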